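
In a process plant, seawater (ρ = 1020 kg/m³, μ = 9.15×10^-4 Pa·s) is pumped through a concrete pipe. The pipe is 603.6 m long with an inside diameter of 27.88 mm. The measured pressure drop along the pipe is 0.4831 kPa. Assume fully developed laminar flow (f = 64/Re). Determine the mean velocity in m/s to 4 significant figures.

V ≈ 0.02125 m/s

For laminar flow, f = 64/Re with Re = ρVD/μ, so Darcy-Weisbach reduces to ΔP = 32μLV/D². Solving for V: V = ΔP·D²/(32μL) = 483.1·(0.02788)²/(32·0.000915·603.6) = 0.02125 m/s.
Check: Re = ρVD/μ = 1020·0.02125·0.02788/0.000915 = 660.3 < 2300, so the laminar assumption holds.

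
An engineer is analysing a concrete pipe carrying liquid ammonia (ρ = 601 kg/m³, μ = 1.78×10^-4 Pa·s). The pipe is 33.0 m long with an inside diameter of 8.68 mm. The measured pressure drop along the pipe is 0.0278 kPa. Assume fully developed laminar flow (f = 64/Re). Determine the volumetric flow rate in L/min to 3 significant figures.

Q ≈ 0.0396 L/min

For laminar flow, f = 64/Re with Re = ρVD/μ, so Darcy-Weisbach reduces to ΔP = 32μLV/D². Solving for V: V = ΔP·D²/(32μL) = 27.8·(0.00868)²/(32·0.000178·33) = 0.01114 m/s.
Check: Re = ρVD/μ = 601·0.01114·0.00868/0.000178 = 326.6 < 2300, so the laminar assumption holds.
Q = V·A = 0.01114·(π/4·0.00868²) = 6.594e-07 m³/s = 0.0396 L/min.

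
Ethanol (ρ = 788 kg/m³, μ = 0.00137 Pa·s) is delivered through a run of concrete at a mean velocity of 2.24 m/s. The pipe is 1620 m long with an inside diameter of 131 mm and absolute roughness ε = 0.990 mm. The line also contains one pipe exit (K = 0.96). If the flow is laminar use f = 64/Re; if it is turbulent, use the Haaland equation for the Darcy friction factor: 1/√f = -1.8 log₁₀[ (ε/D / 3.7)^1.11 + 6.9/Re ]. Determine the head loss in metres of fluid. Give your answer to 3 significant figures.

Reynolds number Re = ρVD/μ = 788 · 2.24 · 0.131 / 0.00137 = 1.688e+05.
Re > 4000 → turbulent. Relative roughness ε/D = 0.00099/0.131 = 0.00756. Haaland: 1/√f = -1.8 log₁₀[(0.00756/3.7)^1.11 + 6.9/1.688e+05] = -1.8 log₁₀[0.00103 + 4.09e-05] = 5.344, so f = 0.03502.
Total minor-loss coefficient ΣK = 1·0.96 = 0.96.
ΔP = [f·L/D + ΣK]·(ρV²/2) = [0.03502·1620/0.131 + 0.96]·(788·2.24²/2) = [433 + 0.96]·1977 = 8.58e+05 Pa.
Head loss h_f = ΔP/(ρg) = 8.58e+05/(788·9.81) = 111 m.

h_f ≈ 111 m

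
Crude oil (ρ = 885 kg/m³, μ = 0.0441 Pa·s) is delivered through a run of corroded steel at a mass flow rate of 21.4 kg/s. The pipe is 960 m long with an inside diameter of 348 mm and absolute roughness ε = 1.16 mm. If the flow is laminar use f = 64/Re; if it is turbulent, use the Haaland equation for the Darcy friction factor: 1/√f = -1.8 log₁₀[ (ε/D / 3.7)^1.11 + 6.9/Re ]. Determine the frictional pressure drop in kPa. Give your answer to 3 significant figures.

ΔP ≈ 2.84 kPa

A = πD²/4 = π(0.348)²/4 = 0.09511 m²; mean velocity V = ṁ/(ρA) = 21.4/(885 · 0.09511) = 0.2542 m/s.
Reynolds number Re = ρVD/μ = 885 · 0.2542 · 0.348 / 0.0441 = 1775.
Re < 2300 → laminar flow, so f = 64/Re = 64/1775 = 0.03605 (the turbulent correlation is not needed).
Darcy-Weisbach: ΔP = f(L/D)(ρV²/2) = 0.03605·(960/0.348)·(885·0.2542²/2) = 0.03605·2759·28.6 = 2844 Pa.
ΔP = 2844 Pa = 2.84 kPa.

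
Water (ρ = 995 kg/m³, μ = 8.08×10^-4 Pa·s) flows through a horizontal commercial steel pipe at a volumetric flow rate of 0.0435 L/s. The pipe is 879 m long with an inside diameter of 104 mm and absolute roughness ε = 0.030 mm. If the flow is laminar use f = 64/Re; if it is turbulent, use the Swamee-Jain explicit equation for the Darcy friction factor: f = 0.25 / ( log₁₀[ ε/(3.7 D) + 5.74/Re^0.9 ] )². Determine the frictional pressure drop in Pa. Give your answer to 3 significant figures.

ΔP ≈ 10.8 Pa

Q = 0.0435 L/s = 0.0435/1000 = 4.35e-05 m³/s.
Cross-sectional area A = πD²/4 = π(0.104)²/4 = 0.008495 m²; mean velocity V = Q/A = 4.35e-05/0.008495 = 0.005121 m/s.
Reynolds number Re = ρVD/μ = 995 · 0.005121 · 0.104 / 0.000808 = 655.8.
Re < 2300 → laminar flow, so f = 64/Re = 64/655.8 = 0.09759 (the turbulent correlation is not needed).
Darcy-Weisbach: ΔP = f(L/D)(ρV²/2) = 0.09759·(879/0.104)·(995·0.005121²/2) = 0.09759·8452·0.01305 = 10.76 Pa.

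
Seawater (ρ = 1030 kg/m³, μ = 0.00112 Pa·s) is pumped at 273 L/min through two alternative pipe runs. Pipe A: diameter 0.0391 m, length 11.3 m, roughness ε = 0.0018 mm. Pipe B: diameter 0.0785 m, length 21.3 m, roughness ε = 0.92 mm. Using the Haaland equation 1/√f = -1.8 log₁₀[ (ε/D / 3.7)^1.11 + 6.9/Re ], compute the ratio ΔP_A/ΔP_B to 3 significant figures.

ΔP_A/ΔP_B ≈ 7.19

Pipe A: V = Q/A = 0.00455/0.001201 = 3.789 m/s; Re = 1.363e+05; ε/D = 4.6e-05; Haaland → f = 0.01696; ΔP_A = f(L/D)(ρV²/2) = 3.625e+04 Pa.
Pipe B: V = Q/A = 0.00455/0.00484 = 0.9401 m/s; Re = 6.787e+04; ε/D = 0.0117; Haaland → f = 0.04085; ΔP_B = f(L/D)(ρV²/2) = 5045 Pa.
ΔP_A/ΔP_B = 3.625e+04/5045 = 7.19.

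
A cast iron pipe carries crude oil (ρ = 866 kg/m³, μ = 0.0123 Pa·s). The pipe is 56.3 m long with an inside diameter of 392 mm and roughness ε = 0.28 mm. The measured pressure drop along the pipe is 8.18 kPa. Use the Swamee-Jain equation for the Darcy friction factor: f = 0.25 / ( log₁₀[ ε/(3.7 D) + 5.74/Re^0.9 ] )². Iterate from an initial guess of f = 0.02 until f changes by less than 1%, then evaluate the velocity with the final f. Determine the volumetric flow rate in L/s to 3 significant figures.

Rearranging Darcy-Weisbach: V = √(2·ΔP·D/(f·L·ρ)). With ε/D = 0.00028/0.392 = 0.000714, iterate starting from f = 0.02:
  f = 0.02 → V = √(2·8180·0.392/(0.02·56.3·866)) = 2.565 m/s; Re = ρVD/μ = 7.078e+04; f → 0.0222
  f = 0.0222 → V = 2.434 m/s; Re = 6.718e+04; f → 0.02235
Converged (Δf/f < 1%). With the final f = 0.02235: V = √(2·8180·0.392/(0.02235·56.3·866)) = 2.426 m/s.
Q = V·A = 2.426·(π/4·0.392²) = 0.2928 m³/s = 293 L/s.

Q ≈ 293 L/s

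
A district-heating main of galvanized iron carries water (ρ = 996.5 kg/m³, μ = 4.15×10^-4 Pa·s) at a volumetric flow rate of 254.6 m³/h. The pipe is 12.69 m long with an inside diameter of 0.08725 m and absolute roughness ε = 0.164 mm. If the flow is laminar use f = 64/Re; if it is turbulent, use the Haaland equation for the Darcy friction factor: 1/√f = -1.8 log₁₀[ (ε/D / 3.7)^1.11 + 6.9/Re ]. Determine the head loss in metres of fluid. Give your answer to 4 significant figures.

Q = 254.6 m³/h = 254.6/3600 = 0.07072 m³/s.
Cross-sectional area A = πD²/4 = π(0.08725)²/4 = 0.005979 m²; mean velocity V = Q/A = 0.07072/0.005979 = 11.83 m/s.
Reynolds number Re = ρVD/μ = 996.5 · 11.83 · 0.08725 / 0.000415 = 2.478e+06.
Re > 4000 → turbulent. Relative roughness ε/D = 0.000164/0.08725 = 0.00188. Haaland: 1/√f = -1.8 log₁₀[(0.00188/3.7)^1.11 + 6.9/2.478e+06] = -1.8 log₁₀[0.000221 + 2.78e-06] = 6.572, so f = 0.02315.
Darcy-Weisbach: ΔP = f(L/D)(ρV²/2) = 0.02315·(12.69/0.08725)·(996.5·11.83²/2) = 0.02315·145.4·6.971e+04 = 2.348e+05 Pa.
Head loss h_f = ΔP/(ρg) = 2.348e+05/(996.5·9.81) = 24.02 m.

h_f ≈ 24.02 m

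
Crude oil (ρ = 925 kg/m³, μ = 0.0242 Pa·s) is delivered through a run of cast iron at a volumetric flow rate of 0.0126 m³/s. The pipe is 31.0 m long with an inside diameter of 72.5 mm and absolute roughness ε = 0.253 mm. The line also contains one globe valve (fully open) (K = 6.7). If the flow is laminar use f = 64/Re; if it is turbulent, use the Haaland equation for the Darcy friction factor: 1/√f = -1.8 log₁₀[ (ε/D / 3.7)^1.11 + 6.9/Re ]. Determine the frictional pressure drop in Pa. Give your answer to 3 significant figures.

ΔP ≈ 96400 Pa

Cross-sectional area A = πD²/4 = π(0.0725)²/4 = 0.004128 m²; mean velocity V = Q/A = 0.0126/0.004128 = 3.052 m/s.
Reynolds number Re = ρVD/μ = 925 · 3.052 · 0.0725 / 0.0242 = 8458.
Re > 4000 → turbulent. Relative roughness ε/D = 0.000253/0.0725 = 0.00349. Haaland: 1/√f = -1.8 log₁₀[(0.00349/3.7)^1.11 + 6.9/8458] = -1.8 log₁₀[0.000438 + 0.000816] = 5.223, so f = 0.03666.
Total minor-loss coefficient ΣK = 1·6.7 = 6.7.
ΔP = [f·L/D + ΣK]·(ρV²/2) = [0.03666·31/0.0725 + 6.7]·(925·3.052²/2) = [15.67 + 6.7]·4308 = 9.64e+04 Pa.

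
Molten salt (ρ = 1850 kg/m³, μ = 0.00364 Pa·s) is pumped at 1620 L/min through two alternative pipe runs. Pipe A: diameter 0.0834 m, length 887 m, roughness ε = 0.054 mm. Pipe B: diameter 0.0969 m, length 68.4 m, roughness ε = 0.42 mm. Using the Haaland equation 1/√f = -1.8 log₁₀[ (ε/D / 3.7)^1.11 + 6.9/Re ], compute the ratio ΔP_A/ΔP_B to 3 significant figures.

ΔP_A/ΔP_B ≈ 17.9

Pipe A: V = Q/A = 0.027/0.005463 = 4.942 m/s; Re = 2.095e+05; ε/D = 0.000647; Haaland → f = 0.01931; ΔP_A = f(L/D)(ρV²/2) = 4.641e+06 Pa.
Pipe B: V = Q/A = 0.027/0.007375 = 3.661 m/s; Re = 1.803e+05; ε/D = 0.00433; Haaland → f = 0.02968; ΔP_B = f(L/D)(ρV²/2) = 2.597e+05 Pa.
ΔP_A/ΔP_B = 4.641e+06/2.597e+05 = 17.9.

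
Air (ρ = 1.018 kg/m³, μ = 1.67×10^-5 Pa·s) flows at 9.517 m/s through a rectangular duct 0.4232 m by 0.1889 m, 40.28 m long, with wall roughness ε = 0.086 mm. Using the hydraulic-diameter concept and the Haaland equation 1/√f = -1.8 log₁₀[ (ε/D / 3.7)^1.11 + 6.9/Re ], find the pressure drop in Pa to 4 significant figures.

ΔP ≈ 129.8 Pa

Hydraulic diameter D_h = 4A/P = 4·(0.4232·0.1889)/(2·(0.4232+0.1889)) = 0.3198/1.224 = 0.2612 m.
Re = ρVD_h/μ = 1.018·9.517·0.2612/1.67e-05 = 1.515e+05.
ε/D_h = 8.6e-05/0.2612 = 0.000329; Haaland gives 1/√f = -1.8 log₁₀[3.19e-05+4.55e-05] = 7.4, so f = 0.01826.
ΔP = f(L/D_h)(ρV²/2) = 0.01826·40.28/0.2612·46.1 = 129.8 Pa.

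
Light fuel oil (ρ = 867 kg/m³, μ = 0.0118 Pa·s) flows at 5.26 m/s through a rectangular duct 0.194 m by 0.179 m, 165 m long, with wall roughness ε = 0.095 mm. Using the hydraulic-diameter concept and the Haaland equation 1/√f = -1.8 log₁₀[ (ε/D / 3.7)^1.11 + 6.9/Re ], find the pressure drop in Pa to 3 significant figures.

ΔP ≈ 224000 Pa

Hydraulic diameter D_h = 4A/P = 4·(0.194·0.179)/(2·(0.194+0.179)) = 0.1389/0.746 = 0.1862 m.
Re = ρVD_h/μ = 867·5.26·0.1862/0.0118 = 7.196e+04.
ε/D_h = 9.5e-05/0.1862 = 0.00051; Haaland gives 1/√f = -1.8 log₁₀[5.19e-05+9.59e-05] = 6.895, so f = 0.02104.
ΔP = f(L/D_h)(ρV²/2) = 0.02104·165/0.1862·1.199e+04 = 2.236e+05 Pa.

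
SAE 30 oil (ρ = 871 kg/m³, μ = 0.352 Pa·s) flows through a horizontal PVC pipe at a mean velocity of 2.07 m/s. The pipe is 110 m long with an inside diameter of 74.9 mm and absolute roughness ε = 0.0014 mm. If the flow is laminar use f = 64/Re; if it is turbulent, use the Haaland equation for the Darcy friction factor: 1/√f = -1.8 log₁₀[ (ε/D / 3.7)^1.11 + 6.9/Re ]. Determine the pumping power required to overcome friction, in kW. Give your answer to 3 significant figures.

P ≈ 4.17 kW

Reynolds number Re = ρVD/μ = 871 · 2.07 · 0.0749 / 0.352 = 383.6.
Re < 2300 → laminar flow, so f = 64/Re = 64/383.6 = 0.1668 (the turbulent correlation is not needed).
Darcy-Weisbach: ΔP = f(L/D)(ρV²/2) = 0.1668·(110/0.0749)·(871·2.07²/2) = 0.1668·1469·1866 = 4.572e+05 Pa.
Q = V·A = 2.07·0.004406 = 0.009121 m³/s.
Pumping power P = QΔP = 0.009121·4.572e+05 = 4170 W = 4.17 kW.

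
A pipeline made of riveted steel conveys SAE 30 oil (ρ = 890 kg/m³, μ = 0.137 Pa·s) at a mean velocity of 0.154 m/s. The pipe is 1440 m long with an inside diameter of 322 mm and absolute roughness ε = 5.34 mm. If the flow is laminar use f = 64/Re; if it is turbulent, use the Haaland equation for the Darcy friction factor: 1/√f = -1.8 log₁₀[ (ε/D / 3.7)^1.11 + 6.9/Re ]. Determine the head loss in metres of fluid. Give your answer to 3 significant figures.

Reynolds number Re = ρVD/μ = 890 · 0.154 · 0.322 / 0.137 = 322.1.
Re < 2300 → laminar flow, so f = 64/Re = 64/322.1 = 0.1987 (the turbulent correlation is not needed).
Darcy-Weisbach: ΔP = f(L/D)(ρV²/2) = 0.1987·(1440/0.322)·(890·0.154²/2) = 0.1987·4472·10.55 = 9377 Pa.
Head loss h_f = ΔP/(ρg) = 9377/(890·9.81) = 1.07 m.

h_f ≈ 1.07 m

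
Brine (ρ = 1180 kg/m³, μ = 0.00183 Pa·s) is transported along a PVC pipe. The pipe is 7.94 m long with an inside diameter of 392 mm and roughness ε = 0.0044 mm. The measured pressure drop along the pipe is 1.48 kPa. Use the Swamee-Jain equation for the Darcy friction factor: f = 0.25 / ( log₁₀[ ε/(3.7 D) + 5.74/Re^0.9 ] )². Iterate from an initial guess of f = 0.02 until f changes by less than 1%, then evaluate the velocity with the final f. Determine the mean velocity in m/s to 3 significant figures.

V ≈ 3.17 m/s

Rearranging Darcy-Weisbach: V = √(2·ΔP·D/(f·L·ρ)). With ε/D = 4.4e-06/0.392 = 1.12e-05, iterate starting from f = 0.02:
  f = 0.02 → V = √(2·1480·0.392/(0.02·7.94·1180)) = 2.488 m/s; Re = ρVD/μ = 6.29e+05; f → 0.01278
  f = 0.01278 → V = 3.113 m/s; Re = 7.869e+05; f → 0.01233
  f = 0.01233 → V = 3.17 m/s; Re = 8.012e+05; f → 0.01229
Converged (Δf/f < 1%). With the final f = 0.01229: V = √(2·1480·0.392/(0.01229·7.94·1180)) = 3.174 m/s.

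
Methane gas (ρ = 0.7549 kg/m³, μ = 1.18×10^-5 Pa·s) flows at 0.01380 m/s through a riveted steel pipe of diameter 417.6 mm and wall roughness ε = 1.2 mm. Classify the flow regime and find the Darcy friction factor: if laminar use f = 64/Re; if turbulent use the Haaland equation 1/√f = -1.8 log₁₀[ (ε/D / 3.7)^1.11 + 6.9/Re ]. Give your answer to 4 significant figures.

Re = ρVD/μ = 0.7549·0.0138·0.4176/1.18e-05 = 368.7.
Re < 2300 → laminar, so f = 64/Re = 0.1736 (roughness is irrelevant in laminar flow).

f ≈ 0.1736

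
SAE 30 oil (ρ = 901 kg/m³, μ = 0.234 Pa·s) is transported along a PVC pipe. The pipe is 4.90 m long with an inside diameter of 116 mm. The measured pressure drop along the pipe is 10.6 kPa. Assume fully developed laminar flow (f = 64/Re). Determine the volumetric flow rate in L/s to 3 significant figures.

Q ≈ 41.1 L/s

For laminar flow, f = 64/Re with Re = ρVD/μ, so Darcy-Weisbach reduces to ΔP = 32μLV/D². Solving for V: V = ΔP·D²/(32μL) = 1.06e+04·(0.116)²/(32·0.234·4.9) = 3.887 m/s.
Check: Re = ρVD/μ = 901·3.887·0.116/0.234 = 1736 < 2300, so the laminar assumption holds.
Q = V·A = 3.887·(π/4·0.116²) = 0.04108 m³/s = 41.1 L/s.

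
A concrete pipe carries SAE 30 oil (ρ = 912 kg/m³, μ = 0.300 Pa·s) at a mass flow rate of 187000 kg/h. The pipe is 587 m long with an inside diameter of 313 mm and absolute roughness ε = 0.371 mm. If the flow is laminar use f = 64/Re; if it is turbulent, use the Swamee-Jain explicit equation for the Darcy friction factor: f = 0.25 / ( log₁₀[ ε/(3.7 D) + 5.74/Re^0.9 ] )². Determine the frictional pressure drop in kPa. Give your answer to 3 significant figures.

ṁ = 187000 kg/h = 187000/3600 = 51.94 kg/s.
A = πD²/4 = π(0.313)²/4 = 0.07694 m²; mean velocity V = ṁ/(ρA) = 51.94/(912 · 0.07694) = 0.7402 m/s.
Reynolds number Re = ρVD/μ = 912 · 0.7402 · 0.313 / 0.3 = 704.3.
Re < 2300 → laminar flow, so f = 64/Re = 64/704.3 = 0.09086 (the turbulent correlation is not needed).
Darcy-Weisbach: ΔP = f(L/D)(ρV²/2) = 0.09086·(587/0.313)·(912·0.7402²/2) = 0.09086·1875·249.9 = 4.258e+04 Pa.
ΔP = 4.258e+04 Pa = 42.6 kPa.

ΔP ≈ 42.6 kPa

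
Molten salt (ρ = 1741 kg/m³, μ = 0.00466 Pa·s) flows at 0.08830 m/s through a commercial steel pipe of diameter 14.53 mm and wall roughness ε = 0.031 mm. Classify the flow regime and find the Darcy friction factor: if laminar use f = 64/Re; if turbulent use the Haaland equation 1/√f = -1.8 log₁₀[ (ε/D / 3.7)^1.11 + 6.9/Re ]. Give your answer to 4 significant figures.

f ≈ 0.1335

Re = ρVD/μ = 1741·0.0883·0.01453/0.00466 = 479.3.
Re < 2300 → laminar, so f = 64/Re = 0.1335 (roughness is irrelevant in laminar flow).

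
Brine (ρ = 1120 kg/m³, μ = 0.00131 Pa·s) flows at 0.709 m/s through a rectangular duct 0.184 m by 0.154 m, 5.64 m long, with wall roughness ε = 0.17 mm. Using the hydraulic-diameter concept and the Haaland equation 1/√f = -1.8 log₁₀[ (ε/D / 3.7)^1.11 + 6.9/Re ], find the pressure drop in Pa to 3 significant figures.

ΔP ≈ 208 Pa

Hydraulic diameter D_h = 4A/P = 4·(0.184·0.154)/(2·(0.184+0.154)) = 0.1133/0.676 = 0.1677 m.
Re = ρVD_h/μ = 1120·0.709·0.1677/0.00131 = 1.016e+05.
ε/D_h = 0.00017/0.1677 = 0.00101; Haaland gives 1/√f = -1.8 log₁₀[0.000111+6.79e-05] = 6.745, so f = 0.02198.
ΔP = f(L/D_h)(ρV²/2) = 0.02198·5.64/0.1677·281.5 = 208.2 Pa.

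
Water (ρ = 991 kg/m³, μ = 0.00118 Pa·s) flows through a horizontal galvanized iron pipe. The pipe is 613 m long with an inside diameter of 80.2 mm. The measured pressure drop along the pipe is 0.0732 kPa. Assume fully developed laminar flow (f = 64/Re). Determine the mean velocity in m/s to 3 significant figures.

V ≈ 0.0203 m/s

For laminar flow, f = 64/Re with Re = ρVD/μ, so Darcy-Weisbach reduces to ΔP = 32μLV/D². Solving for V: V = ΔP·D²/(32μL) = 73.2·(0.0802)²/(32·0.00118·613) = 0.02034 m/s.
Check: Re = ρVD/μ = 991·0.02034·0.0802/0.00118 = 1370 < 2300, so the laminar assumption holds.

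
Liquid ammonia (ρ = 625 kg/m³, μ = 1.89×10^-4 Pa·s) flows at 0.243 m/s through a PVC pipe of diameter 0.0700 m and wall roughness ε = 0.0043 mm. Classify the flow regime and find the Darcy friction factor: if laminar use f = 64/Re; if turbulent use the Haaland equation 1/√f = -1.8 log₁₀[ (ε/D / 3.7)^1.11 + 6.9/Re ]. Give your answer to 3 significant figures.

Re = ρVD/μ = 625·0.243·0.07/0.000189 = 5.625e+04.
Re > 4000 → turbulent. ε/D = 4.3e-06/0.07 = 6.14e-05; Haaland: 1/√f = -1.8 log₁₀[4.95e-06 + 0.000123] = 7.009, so f = 0.02035.

f ≈ 0.0204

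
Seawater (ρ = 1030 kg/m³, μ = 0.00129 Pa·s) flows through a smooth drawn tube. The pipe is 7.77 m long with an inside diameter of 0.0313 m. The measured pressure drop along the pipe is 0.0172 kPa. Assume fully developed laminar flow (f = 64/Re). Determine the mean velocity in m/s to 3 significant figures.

V ≈ 0.0525 m/s

For laminar flow, f = 64/Re with Re = ρVD/μ, so Darcy-Weisbach reduces to ΔP = 32μLV/D². Solving for V: V = ΔP·D²/(32μL) = 17.2·(0.0313)²/(32·0.00129·7.77) = 0.05254 m/s.
Check: Re = ρVD/μ = 1030·0.05254·0.0313/0.00129 = 1313 < 2300, so the laminar assumption holds.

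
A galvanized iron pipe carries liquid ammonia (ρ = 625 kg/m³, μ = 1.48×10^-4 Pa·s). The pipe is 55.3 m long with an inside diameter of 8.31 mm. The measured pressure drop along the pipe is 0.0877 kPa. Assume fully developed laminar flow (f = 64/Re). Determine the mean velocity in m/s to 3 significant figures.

For laminar flow, f = 64/Re with Re = ρVD/μ, so Darcy-Weisbach reduces to ΔP = 32μLV/D². Solving for V: V = ΔP·D²/(32μL) = 87.7·(0.00831)²/(32·0.000148·55.3) = 0.02312 m/s.
Check: Re = ρVD/μ = 625·0.02312·0.00831/0.000148 = 811.5 < 2300, so the laminar assumption holds.

V ≈ 0.0231 m/s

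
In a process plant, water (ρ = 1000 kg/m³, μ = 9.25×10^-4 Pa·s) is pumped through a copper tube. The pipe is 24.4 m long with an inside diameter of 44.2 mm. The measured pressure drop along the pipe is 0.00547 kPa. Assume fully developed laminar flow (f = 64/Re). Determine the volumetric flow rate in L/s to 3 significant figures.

Q ≈ 0.0227 L/s

For laminar flow, f = 64/Re with Re = ρVD/μ, so Darcy-Weisbach reduces to ΔP = 32μLV/D². Solving for V: V = ΔP·D²/(32μL) = 5.47·(0.0442)²/(32·0.000925·24.4) = 0.0148 m/s.
Check: Re = ρVD/μ = 1000·0.0148·0.0442/0.000925 = 707 < 2300, so the laminar assumption holds.
Q = V·A = 0.0148·(π/4·0.0442²) = 2.27e-05 m³/s = 0.0227 L/s.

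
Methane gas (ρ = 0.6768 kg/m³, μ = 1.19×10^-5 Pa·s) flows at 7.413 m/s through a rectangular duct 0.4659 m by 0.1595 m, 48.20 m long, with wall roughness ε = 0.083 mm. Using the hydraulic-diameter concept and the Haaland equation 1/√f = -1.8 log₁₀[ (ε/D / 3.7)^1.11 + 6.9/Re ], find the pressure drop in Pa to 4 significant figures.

ΔP ≈ 73.21 Pa

Hydraulic diameter D_h = 4A/P = 4·(0.4659·0.1595)/(2·(0.4659+0.1595)) = 0.2972/1.251 = 0.2376 m.
Re = ρVD_h/μ = 0.6768·7.413·0.2376/1.19e-05 = 1.002e+05.
ε/D_h = 8.3e-05/0.2376 = 0.000349; Haaland gives 1/√f = -1.8 log₁₀[3.41e-05+6.89e-05] = 7.177, so f = 0.01941.
ΔP = f(L/D_h)(ρV²/2) = 0.01941·48.2/0.2376·18.6 = 73.21 Pa.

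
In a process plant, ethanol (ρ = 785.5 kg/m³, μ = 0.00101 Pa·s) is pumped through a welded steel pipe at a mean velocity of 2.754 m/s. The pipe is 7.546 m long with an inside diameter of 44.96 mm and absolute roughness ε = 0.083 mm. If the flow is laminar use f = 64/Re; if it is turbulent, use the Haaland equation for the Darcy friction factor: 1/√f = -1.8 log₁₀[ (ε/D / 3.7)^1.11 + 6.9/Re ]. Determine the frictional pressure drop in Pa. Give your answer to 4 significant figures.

Reynolds number Re = ρVD/μ = 785.5 · 2.754 · 0.04496 / 0.00101 = 9.63e+04.
Re > 4000 → turbulent. Relative roughness ε/D = 8.3e-05/0.04496 = 0.00185. Haaland: 1/√f = -1.8 log₁₀[(0.00185/3.7)^1.11 + 6.9/9.63e+04] = -1.8 log₁₀[0.000216 + 7.17e-05] = 6.374, so f = 0.02462.
Darcy-Weisbach: ΔP = f(L/D)(ρV²/2) = 0.02462·(7.546/0.04496)·(785.5·2.754²/2) = 0.02462·167.8·2979 = 1.231e+04 Pa.

ΔP ≈ 12310 Pa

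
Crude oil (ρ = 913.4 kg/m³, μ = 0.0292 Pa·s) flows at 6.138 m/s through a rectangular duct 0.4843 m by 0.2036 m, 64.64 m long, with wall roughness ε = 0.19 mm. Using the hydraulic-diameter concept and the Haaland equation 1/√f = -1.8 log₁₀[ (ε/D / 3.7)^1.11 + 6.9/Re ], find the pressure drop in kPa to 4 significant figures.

ΔP ≈ 86.97 kPa

Hydraulic diameter D_h = 4A/P = 4·(0.4843·0.2036)/(2·(0.4843+0.2036)) = 0.3944/1.376 = 0.2867 m.
Re = ρVD_h/μ = 913.4·6.138·0.2867/0.0292 = 5.504e+04.
ε/D_h = 0.00019/0.2867 = 0.000663; Haaland gives 1/√f = -1.8 log₁₀[6.93e-05+0.000125] = 6.679, so f = 0.02242.
ΔP = f(L/D_h)(ρV²/2) = 0.02242·64.64/0.2867·1.721e+04 = 8.697e+04 Pa.
ΔP = 86.97 kPa.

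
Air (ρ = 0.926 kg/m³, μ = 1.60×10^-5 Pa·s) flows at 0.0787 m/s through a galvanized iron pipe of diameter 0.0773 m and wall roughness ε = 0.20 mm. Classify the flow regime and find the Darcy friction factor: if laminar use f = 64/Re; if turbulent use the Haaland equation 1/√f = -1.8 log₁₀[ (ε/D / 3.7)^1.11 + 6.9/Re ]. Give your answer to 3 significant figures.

Re = ρVD/μ = 0.926·0.0787·0.0773/1.6e-05 = 352.1.
Re < 2300 → laminar, so f = 64/Re = 0.1818 (roughness is irrelevant in laminar flow).

f ≈ 0.182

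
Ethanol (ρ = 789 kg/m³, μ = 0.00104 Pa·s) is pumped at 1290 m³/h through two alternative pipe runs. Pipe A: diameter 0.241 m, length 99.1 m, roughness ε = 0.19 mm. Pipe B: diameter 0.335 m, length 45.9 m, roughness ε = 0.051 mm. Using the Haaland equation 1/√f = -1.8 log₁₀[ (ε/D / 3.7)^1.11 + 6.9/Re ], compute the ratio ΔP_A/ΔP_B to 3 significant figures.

ΔP_A/ΔP_B ≈ 15.0

Pipe A: V = Q/A = 0.3583/0.04562 = 7.855 m/s; Re = 1.436e+06; ε/D = 0.000788; Haaland → f = 0.01881; ΔP_A = f(L/D)(ρV²/2) = 1.882e+05 Pa.
Pipe B: V = Q/A = 0.3583/0.08814 = 4.065 m/s; Re = 1.033e+06; ε/D = 0.000152; Haaland → f = 0.01401; ΔP_B = f(L/D)(ρV²/2) = 1.251e+04 Pa.
ΔP_A/ΔP_B = 1.882e+05/1.251e+04 = 15.0.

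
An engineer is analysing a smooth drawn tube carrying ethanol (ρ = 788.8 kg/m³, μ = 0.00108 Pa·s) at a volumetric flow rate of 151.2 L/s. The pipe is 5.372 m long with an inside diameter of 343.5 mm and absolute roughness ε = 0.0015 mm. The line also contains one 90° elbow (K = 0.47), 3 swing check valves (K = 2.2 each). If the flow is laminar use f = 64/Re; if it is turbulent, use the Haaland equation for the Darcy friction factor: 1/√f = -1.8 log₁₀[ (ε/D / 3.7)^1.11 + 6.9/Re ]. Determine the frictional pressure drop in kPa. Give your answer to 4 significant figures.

Q = 151.2 L/s = 151.2/1000 = 0.1512 m³/s.
Cross-sectional area A = πD²/4 = π(0.3435)²/4 = 0.09267 m²; mean velocity V = Q/A = 0.1512/0.09267 = 1.632 m/s.
Reynolds number Re = ρVD/μ = 788.8 · 1.632 · 0.3435 / 0.00108 = 4.093e+05.
Re > 4000 → turbulent. Relative roughness ε/D = 1.5e-06/0.3435 = 4.37e-06. Haaland: 1/√f = -1.8 log₁₀[(4.37e-06/3.7)^1.11 + 6.9/4.093e+05] = -1.8 log₁₀[2.63e-07 + 1.69e-05] = 8.58, so f = 0.01358.
Total minor-loss coefficient ΣK = 1·0.47 + 3·2.2 = 7.07.
ΔP = [f·L/D + ΣK]·(ρV²/2) = [0.01358·5.372/0.3435 + 7.07]·(788.8·1.632²/2) = [0.2125 + 7.07]·1050 = 7646 Pa.
ΔP = 7646 Pa = 7.646 kPa.

ΔP ≈ 7.646 kPa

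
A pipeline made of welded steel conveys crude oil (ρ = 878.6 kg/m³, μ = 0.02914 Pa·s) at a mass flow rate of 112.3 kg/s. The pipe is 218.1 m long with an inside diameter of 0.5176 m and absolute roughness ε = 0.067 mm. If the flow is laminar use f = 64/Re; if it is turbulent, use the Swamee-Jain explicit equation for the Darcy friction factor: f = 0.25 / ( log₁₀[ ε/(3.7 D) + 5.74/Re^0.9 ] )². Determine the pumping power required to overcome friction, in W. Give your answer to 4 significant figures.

P ≈ 276.4 W

A = πD²/4 = π(0.5176)²/4 = 0.2104 m²; mean velocity V = ṁ/(ρA) = 112.3/(878.6 · 0.2104) = 0.6074 m/s.
Reynolds number Re = ρVD/μ = 878.6 · 0.6074 · 0.5176 / 0.0291 = 9480.
Re > 4000 → turbulent. Relative roughness ε/D = 6.7e-05/0.5176 = 0.000129. Swamee-Jain: f = 0.25/(log₁₀[0.000129/3.7 + 5.74/9480^0.9])² = 0.25/(log₁₀[3.5e-05 + 0.00151])² = 0.25/(-2.81)² = 0.03165.
Darcy-Weisbach: ΔP = f(L/D)(ρV²/2) = 0.03165·(218.1/0.5176)·(878.6·0.6074²/2) = 0.03165·421.4·162.1 = 2162 Pa.
Q = ṁ/ρ = 112.3/878.6 = 0.1278 m³/s.
Pumping power P = QΔP = 0.1278·2162 = 276.36 W = 276.4 W.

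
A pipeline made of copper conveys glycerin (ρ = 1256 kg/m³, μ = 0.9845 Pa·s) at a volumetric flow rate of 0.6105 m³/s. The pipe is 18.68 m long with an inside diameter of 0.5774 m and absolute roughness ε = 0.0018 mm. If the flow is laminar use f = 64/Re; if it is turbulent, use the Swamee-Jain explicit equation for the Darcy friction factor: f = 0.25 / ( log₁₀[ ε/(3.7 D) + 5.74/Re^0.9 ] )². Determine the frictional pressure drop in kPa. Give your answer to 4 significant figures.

Cross-sectional area A = πD²/4 = π(0.5774)²/4 = 0.2618 m²; mean velocity V = Q/A = 0.6105/0.2618 = 2.332 m/s.
Reynolds number Re = ρVD/μ = 1256 · 2.332 · 0.5774 / 0.985 = 1717.
Re < 2300 → laminar flow, so f = 64/Re = 64/1717 = 0.03726 (the turbulent correlation is not needed).
Darcy-Weisbach: ΔP = f(L/D)(ρV²/2) = 0.03726·(18.68/0.5774)·(1256·2.332²/2) = 0.03726·32.35·3414 = 4116 Pa.
ΔP = 4116 Pa = 4.116 kPa.

ΔP ≈ 4.116 kPa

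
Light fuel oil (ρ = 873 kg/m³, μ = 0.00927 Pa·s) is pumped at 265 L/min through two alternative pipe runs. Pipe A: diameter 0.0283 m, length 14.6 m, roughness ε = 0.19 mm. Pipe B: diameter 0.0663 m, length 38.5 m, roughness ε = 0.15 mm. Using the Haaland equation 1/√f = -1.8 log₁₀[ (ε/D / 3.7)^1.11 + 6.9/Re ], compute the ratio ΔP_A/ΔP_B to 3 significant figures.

ΔP_A/ΔP_B ≈ 27.7

Pipe A: V = Q/A = 0.004417/0.000629 = 7.022 m/s; Re = 1.871e+04; ε/D = 0.00671; Haaland → f = 0.03684; ΔP_A = f(L/D)(ρV²/2) = 4.09e+05 Pa.
Pipe B: V = Q/A = 0.004417/0.003452 = 1.279 m/s; Re = 7988; ε/D = 0.00226; Haaland → f = 0.03558; ΔP_B = f(L/D)(ρV²/2) = 1.476e+04 Pa.
ΔP_A/ΔP_B = 4.09e+05/1.476e+04 = 27.7.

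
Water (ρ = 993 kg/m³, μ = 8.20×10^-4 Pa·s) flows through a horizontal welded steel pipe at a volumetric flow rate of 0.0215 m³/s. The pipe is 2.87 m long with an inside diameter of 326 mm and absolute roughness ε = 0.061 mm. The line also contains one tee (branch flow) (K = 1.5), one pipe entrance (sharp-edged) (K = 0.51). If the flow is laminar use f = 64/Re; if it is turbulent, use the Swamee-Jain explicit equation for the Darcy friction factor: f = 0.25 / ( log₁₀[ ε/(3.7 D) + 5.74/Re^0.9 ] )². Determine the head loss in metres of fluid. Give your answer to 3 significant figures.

Cross-sectional area A = πD²/4 = π(0.326)²/4 = 0.08347 m²; mean velocity V = Q/A = 0.0215/0.08347 = 0.2576 m/s.
Reynolds number Re = ρVD/μ = 993 · 0.2576 · 0.326 / 0.00082 = 1.017e+05.
Re > 4000 → turbulent. Relative roughness ε/D = 6.1e-05/0.326 = 0.000187. Swamee-Jain: f = 0.25/(log₁₀[0.000187/3.7 + 5.74/1.017e+05^0.9])² = 0.25/(log₁₀[5.06e-05 + 0.000179])² = 0.25/(-3.639)² = 0.01887.
Total minor-loss coefficient ΣK = 1·1.5 + 1·0.51 = 2.01.
ΔP = [f·L/D + ΣK]·(ρV²/2) = [0.01887·2.87/0.326 + 2.01]·(993·0.2576²/2) = [0.1662 + 2.01]·32.94 = 71.69 Pa.
Head loss h_f = ΔP/(ρg) = 71.69/(993·9.81) = 0.00736 m.

h_f ≈ 0.00736 m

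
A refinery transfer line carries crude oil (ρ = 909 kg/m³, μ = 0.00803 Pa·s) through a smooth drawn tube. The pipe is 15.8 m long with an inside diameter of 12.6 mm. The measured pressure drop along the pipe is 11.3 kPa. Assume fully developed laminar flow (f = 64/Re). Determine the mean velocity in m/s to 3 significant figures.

For laminar flow, f = 64/Re with Re = ρVD/μ, so Darcy-Weisbach reduces to ΔP = 32μLV/D². Solving for V: V = ΔP·D²/(32μL) = 1.13e+04·(0.0126)²/(32·0.00803·15.8) = 0.4419 m/s.
Check: Re = ρVD/μ = 909·0.4419·0.0126/0.00803 = 630.3 < 2300, so the laminar assumption holds.

V ≈ 0.442 m/s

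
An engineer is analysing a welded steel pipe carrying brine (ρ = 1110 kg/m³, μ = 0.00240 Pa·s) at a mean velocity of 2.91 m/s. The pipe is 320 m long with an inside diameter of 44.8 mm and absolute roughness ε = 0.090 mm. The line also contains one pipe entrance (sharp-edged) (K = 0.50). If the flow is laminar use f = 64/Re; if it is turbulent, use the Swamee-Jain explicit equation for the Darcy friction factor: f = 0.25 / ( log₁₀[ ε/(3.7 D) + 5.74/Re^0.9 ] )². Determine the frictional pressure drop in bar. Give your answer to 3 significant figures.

Reynolds number Re = ρVD/μ = 1110 · 2.91 · 0.0448 / 0.0024 = 6.03e+04.
Re > 4000 → turbulent. Relative roughness ε/D = 9e-05/0.0448 = 0.00201. Swamee-Jain: f = 0.25/(log₁₀[0.00201/3.7 + 5.74/6.03e+04^0.9])² = 0.25/(log₁₀[0.000543 + 0.000286])² = 0.25/(-3.081)² = 0.02633.
Total minor-loss coefficient ΣK = 1·0.5 = 0.5.
ΔP = [f·L/D + ΣK]·(ρV²/2) = [0.02633·320/0.0448 + 0.5]·(1110·2.91²/2) = [188.1 + 0.5]·4700 = 8.863e+05 Pa.
ΔP = 8.863e+05 Pa = 8.86 bar.

ΔP ≈ 8.86 bar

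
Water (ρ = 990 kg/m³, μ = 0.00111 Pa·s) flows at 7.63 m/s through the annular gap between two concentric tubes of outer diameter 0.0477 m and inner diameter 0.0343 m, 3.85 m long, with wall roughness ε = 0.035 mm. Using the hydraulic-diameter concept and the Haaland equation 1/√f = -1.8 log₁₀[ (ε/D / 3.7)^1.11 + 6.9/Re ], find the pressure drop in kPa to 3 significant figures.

ΔP ≈ 220 kPa

Hydraulic diameter D_h = 4A/P = D_o - D_i = 0.0477 - 0.0343 = 0.0134 m.
Re = ρVD_h/μ = 990·7.63·0.0134/0.00111 = 9.119e+04.
ε/D_h = 3.5e-05/0.0134 = 0.00261; Haaland gives 1/√f = -1.8 log₁₀[0.000318+7.57e-05] = 6.129, so f = 0.02662.
ΔP = f(L/D_h)(ρV²/2) = 0.02662·3.85/0.0134·2.882e+04 = 2.204e+05 Pa.
ΔP = 220 kPa.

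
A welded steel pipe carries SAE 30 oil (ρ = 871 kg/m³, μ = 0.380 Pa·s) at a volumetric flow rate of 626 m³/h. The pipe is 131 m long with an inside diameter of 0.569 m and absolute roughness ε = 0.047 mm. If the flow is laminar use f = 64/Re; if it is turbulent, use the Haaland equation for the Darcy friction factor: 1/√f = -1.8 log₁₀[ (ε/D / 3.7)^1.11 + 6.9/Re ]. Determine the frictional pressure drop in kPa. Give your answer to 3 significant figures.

ΔP ≈ 3.36 kPa

Q = 626 m³/h = 626/3600 = 0.1739 m³/s.
Cross-sectional area A = πD²/4 = π(0.569)²/4 = 0.2543 m²; mean velocity V = Q/A = 0.1739/0.2543 = 0.6838 m/s.
Reynolds number Re = ρVD/μ = 871 · 0.6838 · 0.569 / 0.38 = 891.9.
Re < 2300 → laminar flow, so f = 64/Re = 64/891.9 = 0.07176 (the turbulent correlation is not needed).
Darcy-Weisbach: ΔP = f(L/D)(ρV²/2) = 0.07176·(131/0.569)·(871·0.6838²/2) = 0.07176·230.2·203.7 = 3365 Pa.
ΔP = 3365 Pa = 3.36 kPa.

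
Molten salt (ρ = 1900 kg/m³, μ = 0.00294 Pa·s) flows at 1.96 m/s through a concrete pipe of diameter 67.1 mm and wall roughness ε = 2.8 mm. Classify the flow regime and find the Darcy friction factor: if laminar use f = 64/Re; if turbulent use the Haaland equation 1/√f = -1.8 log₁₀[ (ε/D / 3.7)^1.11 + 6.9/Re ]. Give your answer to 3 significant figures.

f ≈ 0.0663

Re = ρVD/μ = 1900·1.96·0.0671/0.00294 = 8.499e+04.
Re > 4000 → turbulent. ε/D = 0.0028/0.0671 = 0.0417; Haaland: 1/√f = -1.8 log₁₀[0.00689 + 8.12e-05] = 3.882, so f = 0.06634.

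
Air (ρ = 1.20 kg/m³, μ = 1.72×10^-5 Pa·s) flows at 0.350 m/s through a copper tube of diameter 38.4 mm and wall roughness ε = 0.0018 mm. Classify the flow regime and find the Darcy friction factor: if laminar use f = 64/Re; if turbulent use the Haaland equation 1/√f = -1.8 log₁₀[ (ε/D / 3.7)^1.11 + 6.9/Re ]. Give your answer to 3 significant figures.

Re = ρVD/μ = 1.2·0.35·0.0384/1.72e-05 = 937.7.
Re < 2300 → laminar, so f = 64/Re = 0.06825 (roughness is irrelevant in laminar flow).

f ≈ 0.0683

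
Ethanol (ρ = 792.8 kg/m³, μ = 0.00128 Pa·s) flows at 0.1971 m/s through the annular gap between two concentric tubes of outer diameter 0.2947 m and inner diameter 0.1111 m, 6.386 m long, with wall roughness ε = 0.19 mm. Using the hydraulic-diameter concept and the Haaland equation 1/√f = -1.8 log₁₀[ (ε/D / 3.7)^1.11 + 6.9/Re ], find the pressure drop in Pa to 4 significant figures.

Hydraulic diameter D_h = 4A/P = D_o - D_i = 0.2947 - 0.1111 = 0.1836 m.
Re = ρVD_h/μ = 792.8·0.1971·0.1836/0.00128 = 2.241e+04.
ε/D_h = 0.00019/0.1836 = 0.00103; Haaland gives 1/√f = -1.8 log₁₀[0.000114+0.000308] = 6.075, so f = 0.02709.
ΔP = f(L/D_h)(ρV²/2) = 0.02709·6.386/0.1836·15.4 = 14.51 Pa.

ΔP ≈ 14.51 Pa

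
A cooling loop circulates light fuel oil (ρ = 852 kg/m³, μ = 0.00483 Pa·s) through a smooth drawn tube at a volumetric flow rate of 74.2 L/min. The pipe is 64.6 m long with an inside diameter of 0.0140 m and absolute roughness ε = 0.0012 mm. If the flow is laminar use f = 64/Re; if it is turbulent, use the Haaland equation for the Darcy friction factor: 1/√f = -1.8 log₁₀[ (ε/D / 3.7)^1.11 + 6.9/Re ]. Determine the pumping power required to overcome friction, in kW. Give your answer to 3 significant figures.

P ≈ 4.07 kW

Q = 74.2 L/min = 74.2/60000 = 0.001237 m³/s.
Cross-sectional area A = πD²/4 = π(0.014)²/4 = 0.0001539 m²; mean velocity V = Q/A = 0.001237/0.0001539 = 8.034 m/s.
Reynolds number Re = ρVD/μ = 852 · 8.034 · 0.014 / 0.00483 = 1.984e+04.
Re > 4000 → turbulent. Relative roughness ε/D = 1.2e-06/0.014 = 8.57e-05. Haaland: 1/√f = -1.8 log₁₀[(8.57e-05/3.7)^1.11 + 6.9/1.984e+04] = -1.8 log₁₀[7.16e-06 + 0.000348] = 6.21, so f = 0.02593.
Darcy-Weisbach: ΔP = f(L/D)(ρV²/2) = 0.02593·(64.6/0.014)·(852·8.034²/2) = 0.02593·4614·2.749e+04 = 3.29e+06 Pa.
Pumping power P = QΔP = 0.001237·3.29e+06 = 4069 W = 4.07 kW.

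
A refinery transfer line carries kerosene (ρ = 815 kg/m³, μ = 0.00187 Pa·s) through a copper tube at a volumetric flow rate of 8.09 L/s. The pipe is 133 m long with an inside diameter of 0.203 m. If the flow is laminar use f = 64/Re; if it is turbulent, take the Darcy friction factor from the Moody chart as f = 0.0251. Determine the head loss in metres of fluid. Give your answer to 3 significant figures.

Q = 8.09 L/s = 8.09/1000 = 0.00809 m³/s.
Cross-sectional area A = πD²/4 = π(0.203)²/4 = 0.03237 m²; mean velocity V = Q/A = 0.00809/0.03237 = 0.25 m/s.
Reynolds number Re = ρVD/μ = 815 · 0.25 · 0.203 / 0.00187 = 2.211e+04.
Re > 4000 → turbulent; use the Moody-chart value f = 0.0251.
Darcy-Weisbach: ΔP = f(L/D)(ρV²/2) = 0.0251·(133/0.203)·(815·0.25²/2) = 0.0251·655.2·25.46 = 418.7 Pa.
Head loss h_f = ΔP/(ρg) = 418.7/(815·9.81) = 0.0524 m.

h_f ≈ 0.0524 m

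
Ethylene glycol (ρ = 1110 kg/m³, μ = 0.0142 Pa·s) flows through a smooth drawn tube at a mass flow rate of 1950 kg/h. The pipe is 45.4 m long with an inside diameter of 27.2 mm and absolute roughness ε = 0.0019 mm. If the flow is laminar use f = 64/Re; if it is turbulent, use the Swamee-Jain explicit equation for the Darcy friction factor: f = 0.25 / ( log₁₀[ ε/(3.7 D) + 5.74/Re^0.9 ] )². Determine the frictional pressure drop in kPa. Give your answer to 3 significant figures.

ṁ = 1950 kg/h = 1950/3600 = 0.5417 kg/s.
A = πD²/4 = π(0.0272)²/4 = 0.0005811 m²; mean velocity V = ṁ/(ρA) = 0.5417/(1110 · 0.0005811) = 0.8398 m/s.
Reynolds number Re = ρVD/μ = 1110 · 0.8398 · 0.0272 / 0.0142 = 1786.
Re < 2300 → laminar flow, so f = 64/Re = 64/1786 = 0.03584 (the turbulent correlation is not needed).
Darcy-Weisbach: ΔP = f(L/D)(ρV²/2) = 0.03584·(45.4/0.0272)·(1110·0.8398²/2) = 0.03584·1669·391.4 = 2.342e+04 Pa.
ΔP = 2.342e+04 Pa = 23.4 kPa.

ΔP ≈ 23.4 kPa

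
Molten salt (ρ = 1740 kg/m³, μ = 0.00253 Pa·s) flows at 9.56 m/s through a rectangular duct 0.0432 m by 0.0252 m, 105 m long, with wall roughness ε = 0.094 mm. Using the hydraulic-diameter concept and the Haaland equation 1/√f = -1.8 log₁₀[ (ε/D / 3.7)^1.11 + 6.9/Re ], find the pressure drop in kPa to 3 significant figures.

Hydraulic diameter D_h = 4A/P = 4·(0.0432·0.0252)/(2·(0.0432+0.0252)) = 0.004355/0.1368 = 0.03183 m.
Re = ρVD_h/μ = 1740·9.56·0.03183/0.00253 = 2.093e+05.
ε/D_h = 9.4e-05/0.03183 = 0.00295; Haaland gives 1/√f = -1.8 log₁₀[0.000364+3.3e-05] = 6.122, so f = 0.02668.
ΔP = f(L/D_h)(ρV²/2) = 0.02668·105/0.03183·7.951e+04 = 6.998e+06 Pa.
ΔP = 7000 kPa.

ΔP ≈ 7000 kPa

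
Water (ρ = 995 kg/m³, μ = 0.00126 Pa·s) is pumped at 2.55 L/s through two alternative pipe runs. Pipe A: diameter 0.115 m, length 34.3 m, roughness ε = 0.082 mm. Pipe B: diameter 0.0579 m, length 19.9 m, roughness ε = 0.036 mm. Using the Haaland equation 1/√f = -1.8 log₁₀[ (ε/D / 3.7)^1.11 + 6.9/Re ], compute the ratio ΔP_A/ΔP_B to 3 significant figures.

ΔP_A/ΔP_B ≈ 0.0639

Pipe A: V = Q/A = 0.00255/0.01039 = 0.2455 m/s; Re = 2.229e+04; ε/D = 0.000713; Haaland → f = 0.02647; ΔP_A = f(L/D)(ρV²/2) = 236.7 Pa.
Pipe B: V = Q/A = 0.00255/0.002633 = 0.9685 m/s; Re = 4.428e+04; ε/D = 0.000622; Haaland → f = 0.02308; ΔP_B = f(L/D)(ρV²/2) = 3702 Pa.
ΔP_A/ΔP_B = 236.7/3702 = 0.0639.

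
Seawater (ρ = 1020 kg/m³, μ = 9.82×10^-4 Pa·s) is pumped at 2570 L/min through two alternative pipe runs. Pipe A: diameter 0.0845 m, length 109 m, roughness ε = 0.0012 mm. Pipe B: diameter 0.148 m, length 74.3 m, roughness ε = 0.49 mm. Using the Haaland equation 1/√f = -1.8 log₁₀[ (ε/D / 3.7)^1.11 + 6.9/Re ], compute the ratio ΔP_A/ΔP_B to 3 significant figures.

Pipe A: V = Q/A = 0.04283/0.005608 = 7.638 m/s; Re = 6.704e+05; ε/D = 1.42e-05; Haaland → f = 0.01261; ΔP_A = f(L/D)(ρV²/2) = 4.838e+05 Pa.
Pipe B: V = Q/A = 0.04283/0.0172 = 2.49 m/s; Re = 3.828e+05; ε/D = 0.00331; Haaland → f = 0.02726; ΔP_B = f(L/D)(ρV²/2) = 4.326e+04 Pa.
ΔP_A/ΔP_B = 4.838e+05/4.326e+04 = 11.2.

ΔP_A/ΔP_B ≈ 11.2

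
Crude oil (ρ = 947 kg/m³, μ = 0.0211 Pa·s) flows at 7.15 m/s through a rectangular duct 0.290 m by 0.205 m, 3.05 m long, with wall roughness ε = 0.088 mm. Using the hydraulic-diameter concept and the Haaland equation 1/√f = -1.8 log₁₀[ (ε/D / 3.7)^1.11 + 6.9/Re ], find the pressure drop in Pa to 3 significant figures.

Hydraulic diameter D_h = 4A/P = 4·(0.29·0.205)/(2·(0.29+0.205)) = 0.2378/0.99 = 0.2402 m.
Re = ρVD_h/μ = 947·7.15·0.2402/0.0211 = 7.708e+04.
ε/D_h = 8.8e-05/0.2402 = 0.000366; Haaland gives 1/√f = -1.8 log₁₀[3.59e-05+8.95e-05] = 7.023, so f = 0.02028.
ΔP = f(L/D_h)(ρV²/2) = 0.02028·3.05/0.2402·2.421e+04 = 6232 Pa.

ΔP ≈ 6230 Pa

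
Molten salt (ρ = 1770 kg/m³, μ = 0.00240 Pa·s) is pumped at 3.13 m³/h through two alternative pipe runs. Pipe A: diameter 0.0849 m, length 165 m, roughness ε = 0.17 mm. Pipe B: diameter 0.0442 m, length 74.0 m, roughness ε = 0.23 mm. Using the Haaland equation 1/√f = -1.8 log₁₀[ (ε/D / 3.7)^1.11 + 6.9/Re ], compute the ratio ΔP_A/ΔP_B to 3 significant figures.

ΔP_A/ΔP_B ≈ 0.0828

Pipe A: V = Q/A = 0.0008694/0.005661 = 0.1536 m/s; Re = 9616; ε/D = 0.002; Haaland → f = 0.03383; ΔP_A = f(L/D)(ρV²/2) = 1373 Pa.
Pipe B: V = Q/A = 0.0008694/0.001534 = 0.5666 m/s; Re = 1.847e+04; ε/D = 0.0052; Haaland → f = 0.03485; ΔP_B = f(L/D)(ρV²/2) = 1.658e+04 Pa.
ΔP_A/ΔP_B = 1373/1.658e+04 = 0.0828.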